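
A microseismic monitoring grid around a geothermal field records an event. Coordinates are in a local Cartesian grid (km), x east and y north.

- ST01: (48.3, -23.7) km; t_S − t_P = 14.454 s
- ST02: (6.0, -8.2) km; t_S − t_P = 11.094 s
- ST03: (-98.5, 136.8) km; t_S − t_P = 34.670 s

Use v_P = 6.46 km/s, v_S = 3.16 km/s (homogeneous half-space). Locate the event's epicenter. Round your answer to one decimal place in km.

-30.2 km east, -66.5 km north

Distance from S−P lag: d = Δt · v_P v_S / (v_P − v_S) = Δt · (6.46·3.16)/(6.46−3.16) ≈ 6.1859·Δt.
So d_ST01 = 89.41, d_ST02 = 68.63, d_ST03 = 214.47 km.
Circle about each station: (x − 48.3)² + (y + 23.7)² = 89.41²; (x − 6.0)² + (y + 8.2)² = 68.63²; (x + 98.5)² + (y − 136.8)² = 214.47².
Subtracting pairs of circle equations eliminates x²+y² and gives linear equations (the radical axes):
-84.6 x + 31.0 y = 492.73
-293.6 x + 321.0 y = -12481.32
Solving the 2×2 system: x ≈ -30.2, y ≈ -66.5 km.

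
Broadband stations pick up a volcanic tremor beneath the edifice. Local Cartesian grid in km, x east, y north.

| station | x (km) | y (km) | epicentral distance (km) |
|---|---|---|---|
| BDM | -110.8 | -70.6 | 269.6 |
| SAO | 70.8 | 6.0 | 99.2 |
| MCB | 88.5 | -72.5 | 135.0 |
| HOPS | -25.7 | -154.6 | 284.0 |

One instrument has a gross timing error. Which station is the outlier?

MCB

Solve using three stations at a time. Using BDM, SAO, HOPS (subtract circle equations pairwise → linear system) gives (x, y) ≈ (96.5, 101.7).
Distances from that point to each station vs reported:
  BDM: calculated 269.6 vs reported 269.6 → residual 0.0 km
  SAO: calculated 99.1 vs reported 99.2 → residual 0.1 km
  MCB: calculated 174.4 vs reported 135.0 → residual 39.4 km
  HOPS: calculated 284.0 vs reported 284.0 → residual 0.0 km
BDM, SAO, HOPS are mutually consistent (residuals ≈ 0); MCB is off by 39.4 km.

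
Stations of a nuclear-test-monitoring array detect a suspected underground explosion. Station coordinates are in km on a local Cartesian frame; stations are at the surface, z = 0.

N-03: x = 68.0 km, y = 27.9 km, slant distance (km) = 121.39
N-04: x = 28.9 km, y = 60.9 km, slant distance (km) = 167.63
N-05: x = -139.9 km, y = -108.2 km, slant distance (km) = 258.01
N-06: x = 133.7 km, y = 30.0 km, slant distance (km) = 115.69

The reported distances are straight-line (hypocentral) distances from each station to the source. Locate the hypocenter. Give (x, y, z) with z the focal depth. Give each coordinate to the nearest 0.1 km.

Each station gives a sphere (x−x_i)² + (y−y_i)² + z² = d_i² (stations at z=0).
Subtracting the N-03 sphere from N-04 and N-05: z² cancels, leaving linear equations in x and y:
-78.2 x + 66.0 y = -14222.67
-415.8 x − 272.2 y = -25956.79
Solving: x ≈ 114.605, y ≈ -79.706 km (keep extra digits for the depth step; rounded: 114.6, -79.7).
Then from the N-03 sphere: z² = 121.39² − (x − 68.0)² − (y − 27.9)² with x = 114.605, y = -79.706, so z ≈ 31.376 ≈ 31.4 km.

x ≈ 114.6 km, y ≈ -79.7 km, depth ≈ 31.4 km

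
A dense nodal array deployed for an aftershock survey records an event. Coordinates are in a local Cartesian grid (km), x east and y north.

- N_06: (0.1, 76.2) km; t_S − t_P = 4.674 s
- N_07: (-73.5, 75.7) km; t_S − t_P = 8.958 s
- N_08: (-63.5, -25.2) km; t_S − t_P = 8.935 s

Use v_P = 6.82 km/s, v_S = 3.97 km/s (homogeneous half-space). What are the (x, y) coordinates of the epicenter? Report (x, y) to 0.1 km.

Distance from S−P lag: d = Δt · v_P v_S / (v_P − v_S) = Δt · (6.82·3.97)/(6.82−3.97) ≈ 9.5001·Δt.
So d_N_06 = 44.40, d_N_07 = 85.10, d_N_08 = 84.88 km.
Circle about each station: (x − 0.1)² + (y − 76.2)² = 44.40²; (x + 73.5)² + (y − 75.7)² = 85.10²; (x + 63.5)² + (y + 25.2)² = 84.88².
Subtracting the N_06 equation from the N_07 and N_08 equations removes the quadratic terms:
-147.2 x − 1.0 y = 55.64
-127.2 x − 202.8 y = -6372.41
Solving the 2×2 system: x ≈ -0.6, y ≈ 31.8 km.

(-0.6, 31.8)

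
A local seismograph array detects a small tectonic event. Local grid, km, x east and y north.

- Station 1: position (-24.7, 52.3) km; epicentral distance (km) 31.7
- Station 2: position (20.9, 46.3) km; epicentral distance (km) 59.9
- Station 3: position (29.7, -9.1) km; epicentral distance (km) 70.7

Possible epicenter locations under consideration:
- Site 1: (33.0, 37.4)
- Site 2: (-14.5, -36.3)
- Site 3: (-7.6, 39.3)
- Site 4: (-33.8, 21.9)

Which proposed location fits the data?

Site 4

For each candidate, compare |candidate − station| to the reported distance:
Site 1: residuals Station 1 27.9, Station 2 44.9, Station 3 24.1 → max 44.9 km
Site 2: residuals Station 1 57.5, Station 2 30.0, Station 3 18.8 → max 57.5 km
Site 3: residuals Station 1 10.2, Station 2 30.6, Station 3 9.6 → max 30.6 km
Site 4: residuals Station 1 0.0, Station 2 0.0, Station 3 0.0 → max 0.0 km
Only Site 4 has all residuals ≈ 0.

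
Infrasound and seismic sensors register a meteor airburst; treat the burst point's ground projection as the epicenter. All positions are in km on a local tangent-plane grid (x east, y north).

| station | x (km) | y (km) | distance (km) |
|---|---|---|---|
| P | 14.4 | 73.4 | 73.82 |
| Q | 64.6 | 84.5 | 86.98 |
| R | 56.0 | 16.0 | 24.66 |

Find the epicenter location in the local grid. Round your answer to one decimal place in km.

Circle about each station: (x − 14.4)² + (y − 73.4)² = 73.82²; (x − 64.6)² + (y − 84.5)² = 86.98²; (x − 56.0)² + (y − 16.0)² = 24.66².
Subtracting the P equation from the Q and R equations removes the quadratic terms:
100.4 x + 22.2 y = 3602.36
83.2 x − 114.8 y = 2638.36
Solving the 2×2 system: x ≈ 35.3, y ≈ 2.6 km.

(35.3, 2.6)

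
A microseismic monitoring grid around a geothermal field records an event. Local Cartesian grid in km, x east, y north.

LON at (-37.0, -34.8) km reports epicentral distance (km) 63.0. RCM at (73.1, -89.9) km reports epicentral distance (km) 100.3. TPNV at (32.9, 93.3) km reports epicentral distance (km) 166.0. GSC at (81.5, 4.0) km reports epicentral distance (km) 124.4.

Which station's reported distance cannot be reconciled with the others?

LON

Solve using three stations at a time. Using RCM, TPNV, GSC (subtract circle equations pairwise → linear system) gives (x, y) ≈ (-23.3, -62.8).
Distances from that point to each station vs reported:
  LON: calculated 31.2 vs reported 63.0 → residual 31.8 km
  RCM: calculated 100.1 vs reported 100.3 → residual 0.2 km
  TPNV: calculated 165.9 vs reported 166.0 → residual 0.1 km
  GSC: calculated 124.3 vs reported 124.4 → residual 0.1 km
RCM, TPNV, GSC are mutually consistent (residuals ≈ 0); LON is off by 31.8 km.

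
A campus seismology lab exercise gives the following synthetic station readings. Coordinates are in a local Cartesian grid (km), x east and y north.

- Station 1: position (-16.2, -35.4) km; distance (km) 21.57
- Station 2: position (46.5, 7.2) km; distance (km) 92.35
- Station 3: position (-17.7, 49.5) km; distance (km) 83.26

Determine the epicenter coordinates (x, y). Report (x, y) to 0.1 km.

Circle about each station: (x + 16.2)² + (y + 35.4)² = 21.57²; (x − 46.5)² + (y − 7.2)² = 92.35²; (x + 17.7)² + (y − 49.5)² = 83.26².
Subtracting the Station 1 equation from the Station 2 and Station 3 equations removes the quadratic terms:
125.4 x + 85.2 y = -7364.77
-3.0 x + 169.8 y = -5219.02
Solving the 2×2 system: x ≈ -37.4, y ≈ -31.4 km.

(-37.4, -31.4)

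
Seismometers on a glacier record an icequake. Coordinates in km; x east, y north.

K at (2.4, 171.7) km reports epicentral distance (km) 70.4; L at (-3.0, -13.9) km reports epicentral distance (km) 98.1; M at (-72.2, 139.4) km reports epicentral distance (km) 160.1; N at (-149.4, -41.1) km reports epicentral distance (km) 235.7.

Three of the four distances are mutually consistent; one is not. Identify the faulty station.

K

Solve using three stations at a time. Using L, M, N (subtract circle equations pairwise → linear system) gives (x, y) ≈ (65.0, 56.8).
Distances from that point to each station vs reported:
  K: calculated 130.8 vs reported 70.4 → residual 60.4 km
  L: calculated 98.1 vs reported 98.1 → residual 0.0 km
  M: calculated 160.1 vs reported 160.1 → residual 0.0 km
  N: calculated 235.7 vs reported 235.7 → residual 0.0 km
L, M, N are mutually consistent (residuals ≈ 0); K is off by 60.4 km.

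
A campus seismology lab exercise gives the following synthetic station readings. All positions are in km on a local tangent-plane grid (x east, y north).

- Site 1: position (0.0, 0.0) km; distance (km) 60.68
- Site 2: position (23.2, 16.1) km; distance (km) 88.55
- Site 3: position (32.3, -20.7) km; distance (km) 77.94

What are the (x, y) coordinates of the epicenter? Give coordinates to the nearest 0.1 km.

x ≈ -42.2 km, y ≈ -43.6 km

Circle about each station: x² + y² = 60.68²; (x − 23.2)² + (y − 16.1)² = 88.55²; (x − 32.3)² + (y + 20.7)² = 77.94².
Subtracting the Site 1 equation from the Site 2 and Site 3 equations removes the quadratic terms:
46.4 x + 32.2 y = -3361.59
64.6 x − 41.4 y = -920.80
Solving the 2×2 system: x ≈ -42.2, y ≈ -43.6 km.
Check against Site 1 (with the unrounded x, y): √(x²+y²) = 60.67 ≈ 60.68 km. ✓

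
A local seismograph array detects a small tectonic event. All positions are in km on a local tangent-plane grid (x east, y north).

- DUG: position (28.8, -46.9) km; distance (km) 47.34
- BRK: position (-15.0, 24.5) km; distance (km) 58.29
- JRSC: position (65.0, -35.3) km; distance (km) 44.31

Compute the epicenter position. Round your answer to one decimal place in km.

Circle about each station: (x − 28.8)² + (y + 46.9)² = 47.34²; (x + 15.0)² + (y − 24.5)² = 58.29²; (x − 65.0)² + (y + 35.3)² = 44.31².
Subtracting pairs of circle equations eliminates x²+y² and gives linear equations (the radical axes):
-87.6 x + 142.8 y = -3360.45
72.4 x + 23.2 y = 2719.74
Solving the 2×2 system: x ≈ 37.7, y ≈ -0.4 km.

(37.7, -0.4)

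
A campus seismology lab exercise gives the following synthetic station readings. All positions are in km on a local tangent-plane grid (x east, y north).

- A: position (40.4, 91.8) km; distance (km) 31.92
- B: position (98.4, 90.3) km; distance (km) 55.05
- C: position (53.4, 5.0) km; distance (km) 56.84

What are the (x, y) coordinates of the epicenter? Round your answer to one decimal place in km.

Circle about each station: (x − 40.4)² + (y − 91.8)² = 31.92²; (x − 98.4)² + (y − 90.3)² = 55.05²; (x − 53.4)² + (y − 5.0)² = 56.84².
Subtracting pairs of circle equations eliminates x²+y² and gives linear equations (the radical axes):
116.0 x − 3.0 y = 5765.63
26.0 x − 173.6 y = -9394.74
Solving the 2×2 system: x ≈ 51.3, y ≈ 61.8 km.

(51.3, 61.8)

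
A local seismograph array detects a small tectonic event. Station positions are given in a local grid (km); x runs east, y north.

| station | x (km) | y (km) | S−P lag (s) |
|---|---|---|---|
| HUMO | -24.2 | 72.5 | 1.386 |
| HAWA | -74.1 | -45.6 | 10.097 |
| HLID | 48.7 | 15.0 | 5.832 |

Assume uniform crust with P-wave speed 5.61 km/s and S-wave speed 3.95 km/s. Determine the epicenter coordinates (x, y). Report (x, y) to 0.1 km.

Distance from S−P lag: d = Δt · v_P v_S / (v_P − v_S) = Δt · (5.61·3.95)/(5.61−3.95) ≈ 13.3491·Δt.
So d_HUMO = 18.50, d_HAWA = 134.79, d_HLID = 77.85 km.
Circle about each station: (x + 24.2)² + (y − 72.5)² = 18.50²; (x + 74.1)² + (y + 45.6)² = 134.79²; (x − 48.7)² + (y − 15.0)² = 77.85².
Subtracting pairs of circle equations eliminates x²+y² and gives linear equations (the radical axes):
-99.8 x − 236.2 y = -16097.81
145.8 x − 115.0 y = -8963.57
Solving the 2×2 system: x ≈ -5.8, y ≈ 70.6 km.

x ≈ -5.8 km, y ≈ 70.6 km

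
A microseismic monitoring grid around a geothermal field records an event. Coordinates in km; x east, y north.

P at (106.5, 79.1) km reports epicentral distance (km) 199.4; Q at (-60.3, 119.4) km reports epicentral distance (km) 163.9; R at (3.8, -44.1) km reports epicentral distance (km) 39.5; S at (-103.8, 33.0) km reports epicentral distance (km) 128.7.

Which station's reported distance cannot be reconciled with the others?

Q

Solve using three stations at a time. Using P, R, S (subtract circle equations pairwise → linear system) gives (x, y) ≈ (-26.2, -69.7).
Distances from that point to each station vs reported:
  P: calculated 199.4 vs reported 199.4 → residual 0.0 km
  Q: calculated 192.1 vs reported 163.9 → residual 28.2 km
  R: calculated 39.5 vs reported 39.5 → residual 0.0 km
  S: calculated 128.7 vs reported 128.7 → residual 0.0 km
P, R, S are mutually consistent (residuals ≈ 0); Q is off by 28.2 km.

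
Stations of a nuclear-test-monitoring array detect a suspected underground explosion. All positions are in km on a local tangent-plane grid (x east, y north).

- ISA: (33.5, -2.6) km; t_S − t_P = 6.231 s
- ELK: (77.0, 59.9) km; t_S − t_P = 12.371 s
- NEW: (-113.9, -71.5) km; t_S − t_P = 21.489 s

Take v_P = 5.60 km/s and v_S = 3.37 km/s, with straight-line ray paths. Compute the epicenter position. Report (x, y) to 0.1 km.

x ≈ 65.9 km, y ≈ -44.2 km

Distance from S−P lag: d = Δt · v_P v_S / (v_P − v_S) = Δt · (5.60·3.37)/(5.60−3.37) ≈ 8.4628·Δt.
So d_ISA = 52.73, d_ELK = 104.69, d_NEW = 181.86 km.
Circle about each station: (x − 33.5)² + (y + 2.6)² = 52.73²; (x − 77.0)² + (y − 59.9)² = 104.69²; (x + 113.9)² + (y + 71.5)² = 181.86².
Subtracting pairs of circle equations eliminates x²+y² and gives linear equations (the radical axes):
87.0 x + 125.0 y = 208.46
-294.8 x − 137.8 y = -13336.16
Solving the 2×2 system: x ≈ 65.9, y ≈ -44.2 km.
Check against ISA (with the unrounded x, y): √((x − 33.5)²+(y + 2.6)²) = 52.72 ≈ 52.73 km. ✓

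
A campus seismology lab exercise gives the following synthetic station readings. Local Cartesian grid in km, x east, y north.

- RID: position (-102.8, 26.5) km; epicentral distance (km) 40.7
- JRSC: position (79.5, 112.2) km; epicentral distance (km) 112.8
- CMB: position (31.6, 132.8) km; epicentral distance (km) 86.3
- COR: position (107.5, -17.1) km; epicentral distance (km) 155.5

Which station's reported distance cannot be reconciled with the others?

Solve using three stations at a time. Using JRSC, CMB, COR (subtract circle equations pairwise → linear system) gives (x, y) ≈ (-23.6, 66.5).
Distances from that point to each station vs reported:
  RID: calculated 88.7 vs reported 40.7 → residual 48.0 km
  JRSC: calculated 112.8 vs reported 112.8 → residual 0.0 km
  CMB: calculated 86.3 vs reported 86.3 → residual 0.0 km
  COR: calculated 155.5 vs reported 155.5 → residual 0.0 km
JRSC, CMB, COR are mutually consistent (residuals ≈ 0); RID is off by 48.0 km.

RID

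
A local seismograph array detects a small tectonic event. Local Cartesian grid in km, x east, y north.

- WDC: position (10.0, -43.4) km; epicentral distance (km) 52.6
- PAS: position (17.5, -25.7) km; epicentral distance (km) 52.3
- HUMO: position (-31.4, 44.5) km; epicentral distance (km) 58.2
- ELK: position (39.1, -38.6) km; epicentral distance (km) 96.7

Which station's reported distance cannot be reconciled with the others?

Solve using three stations at a time. Using WDC, PAS, HUMO (subtract circle equations pairwise → linear system) gives (x, y) ≈ (-33.4, -13.7).
Distances from that point to each station vs reported:
  WDC: calculated 52.6 vs reported 52.6 → residual 0.0 km
  PAS: calculated 52.3 vs reported 52.3 → residual 0.0 km
  HUMO: calculated 58.2 vs reported 58.2 → residual 0.0 km
  ELK: calculated 76.7 vs reported 96.7 → residual 20.0 km
WDC, PAS, HUMO are mutually consistent (residuals ≈ 0); ELK is off by 20.0 km.

ELK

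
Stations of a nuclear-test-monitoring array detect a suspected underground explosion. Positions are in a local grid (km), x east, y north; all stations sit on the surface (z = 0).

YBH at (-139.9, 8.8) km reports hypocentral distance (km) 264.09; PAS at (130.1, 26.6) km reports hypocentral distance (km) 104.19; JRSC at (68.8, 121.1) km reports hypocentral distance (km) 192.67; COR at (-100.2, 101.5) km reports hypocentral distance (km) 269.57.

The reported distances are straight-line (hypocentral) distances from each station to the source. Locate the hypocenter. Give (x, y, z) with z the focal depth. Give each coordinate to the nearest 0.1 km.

(109.2, -58.8, 55.9)

Each station gives a sphere (x−x_i)² + (y−y_i)² + z² = d_i² (stations at z=0).
Subtracting the YBH sphere from PAS and JRSC: z² cancels, leaving linear equations in x and y:
540.0 x + 35.6 y = 56872.09
417.4 x + 224.6 y = 32371.00
Solving: x ≈ 109.195, y ≈ -58.803 km (keep extra digits for the depth step; rounded: 109.2, -58.8).
Then from the YBH sphere: z² = 264.09² − (x + 139.9)² − (y − 8.8)² with x = 109.195, y = -58.803, so z ≈ 55.902 ≈ 55.9 km.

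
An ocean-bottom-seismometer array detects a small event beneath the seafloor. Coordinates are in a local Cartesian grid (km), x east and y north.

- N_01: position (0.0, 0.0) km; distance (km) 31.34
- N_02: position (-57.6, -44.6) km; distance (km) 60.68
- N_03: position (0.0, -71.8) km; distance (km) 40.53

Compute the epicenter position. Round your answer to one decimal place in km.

x ≈ 1.6 km, y ≈ -31.3 km

Circle about each station: x² + y² = 31.34²; (x + 57.6)² + (y + 44.6)² = 60.68²; x² + (y + 71.8)² = 40.53².
Subtracting pairs of circle equations eliminates x²+y² and gives linear equations (the radical axes):
-115.2 x − 89.2 y = 2607.05
0.0 x − 143.6 y = 4494.75
Solving the 2×2 system: x ≈ 1.6, y ≈ -31.3 km.
Check against N_01 (with the unrounded x, y): √(x²+y²) = 31.34 ≈ 31.34 km. ✓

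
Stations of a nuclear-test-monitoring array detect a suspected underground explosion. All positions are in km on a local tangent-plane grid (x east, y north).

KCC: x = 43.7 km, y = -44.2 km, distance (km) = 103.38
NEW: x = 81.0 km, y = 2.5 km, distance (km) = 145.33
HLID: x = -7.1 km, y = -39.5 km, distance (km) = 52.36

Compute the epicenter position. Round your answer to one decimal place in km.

Circle about each station: (x − 43.7)² + (y + 44.2)² = 103.38²; (x − 81.0)² + (y − 2.5)² = 145.33²; (x + 7.1)² + (y + 39.5)² = 52.36².
Subtracting the KCC equation from the NEW and HLID equations removes the quadratic terms:
74.6 x + 93.4 y = -7729.46
-101.6 x + 9.4 y = 5693.18
Solving the 2×2 system: x ≈ -59.3, y ≈ -35.4 km.

-59.3 km east, -35.4 km north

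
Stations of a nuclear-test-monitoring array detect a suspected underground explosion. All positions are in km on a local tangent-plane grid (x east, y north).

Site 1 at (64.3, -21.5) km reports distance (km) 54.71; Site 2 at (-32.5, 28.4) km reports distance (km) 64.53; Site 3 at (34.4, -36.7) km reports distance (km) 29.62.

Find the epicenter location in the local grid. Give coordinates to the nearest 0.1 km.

(9.6, -20.5)

Circle about each station: (x − 64.3)² + (y + 21.5)² = 54.71²; (x + 32.5)² + (y − 28.4)² = 64.53²; (x − 34.4)² + (y + 36.7)² = 29.62².
Subtracting the Site 1 equation from the Site 2 and Site 3 equations removes the quadratic terms:
-193.6 x + 99.8 y = -3904.87
-59.8 x − 30.4 y = 49.35
Solving the 2×2 system: x ≈ 9.6, y ≈ -20.5 km.
Check against Site 1 (with the unrounded x, y): √((x − 64.3)²+(y + 21.5)²) = 54.71 ≈ 54.71 km. ✓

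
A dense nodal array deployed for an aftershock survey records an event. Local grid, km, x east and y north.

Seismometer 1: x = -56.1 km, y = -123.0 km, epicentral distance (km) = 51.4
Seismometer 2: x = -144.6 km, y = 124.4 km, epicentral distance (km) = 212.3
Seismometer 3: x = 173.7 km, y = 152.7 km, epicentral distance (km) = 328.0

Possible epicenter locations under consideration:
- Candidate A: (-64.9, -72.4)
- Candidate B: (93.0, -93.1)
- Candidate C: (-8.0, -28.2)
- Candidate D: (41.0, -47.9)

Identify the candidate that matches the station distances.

For each candidate, compare |candidate − station| to the reported distance:
Candidate A: residuals Seismometer 1 0.0, Seismometer 2 0.0, Seismometer 3 0.0 → max 0.0 km
Candidate B: residuals Seismometer 1 100.7, Seismometer 2 109.8, Seismometer 3 69.3 → max 109.8 km
Candidate C: residuals Seismometer 1 54.9, Seismometer 2 7.5, Seismometer 3 71.6 → max 71.6 km
Candidate D: residuals Seismometer 1 71.4, Seismometer 2 40.9, Seismometer 3 87.5 → max 87.5 km
Only Candidate A has all residuals ≈ 0.

Candidate A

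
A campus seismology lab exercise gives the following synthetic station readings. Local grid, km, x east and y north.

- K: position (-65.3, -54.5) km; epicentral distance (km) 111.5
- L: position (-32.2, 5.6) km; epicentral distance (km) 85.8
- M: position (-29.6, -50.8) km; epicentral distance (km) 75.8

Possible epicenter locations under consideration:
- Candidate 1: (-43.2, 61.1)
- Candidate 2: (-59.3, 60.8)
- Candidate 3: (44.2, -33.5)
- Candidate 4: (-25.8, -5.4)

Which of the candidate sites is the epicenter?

For each candidate, compare |candidate − station| to the reported distance:
Candidate 1: residuals K 6.2, L 29.2, M 36.9 → max 36.9 km
Candidate 2: residuals K 4.0, L 24.3, M 39.7 → max 39.7 km
Candidate 3: residuals K 0.0, L 0.0, M 0.0 → max 0.0 km
Candidate 4: residuals K 48.5, L 73.1, M 30.2 → max 73.1 km
Only Candidate 3 has all residuals ≈ 0.

Candidate 3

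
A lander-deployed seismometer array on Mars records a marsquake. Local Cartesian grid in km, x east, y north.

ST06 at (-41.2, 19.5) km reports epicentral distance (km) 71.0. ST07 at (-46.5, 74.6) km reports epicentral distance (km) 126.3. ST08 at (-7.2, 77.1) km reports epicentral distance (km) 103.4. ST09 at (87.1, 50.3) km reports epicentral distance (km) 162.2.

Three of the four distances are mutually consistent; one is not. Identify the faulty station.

ST08

Solve using three stations at a time. Using ST06, ST07, ST09 (subtract circle equations pairwise → linear system) gives (x, y) ≈ (-39.2, -51.5).
Distances from that point to each station vs reported:
  ST06: calculated 71.0 vs reported 71.0 → residual 0.0 km
  ST07: calculated 126.3 vs reported 126.3 → residual 0.0 km
  ST08: calculated 132.5 vs reported 103.4 → residual 29.1 km
  ST09: calculated 162.2 vs reported 162.2 → residual 0.0 km
ST06, ST07, ST09 are mutually consistent (residuals ≈ 0); ST08 is off by 29.1 km.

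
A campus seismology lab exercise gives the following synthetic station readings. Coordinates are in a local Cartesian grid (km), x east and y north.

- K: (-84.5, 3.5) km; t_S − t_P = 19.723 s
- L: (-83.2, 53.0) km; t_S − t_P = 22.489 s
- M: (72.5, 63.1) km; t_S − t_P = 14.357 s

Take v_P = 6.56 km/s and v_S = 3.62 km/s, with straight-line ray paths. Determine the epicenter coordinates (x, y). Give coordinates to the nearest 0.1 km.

Distance from S−P lag: d = Δt · v_P v_S / (v_P − v_S) = Δt · (6.56·3.62)/(6.56−3.62) ≈ 8.0773·Δt.
So d_K = 159.31, d_L = 181.65, d_M = 115.97 km.
Circle about each station: (x + 84.5)² + (y − 3.5)² = 159.31²; (x + 83.2)² + (y − 53.0)² = 181.65²; (x − 72.5)² + (y − 63.1)² = 115.97².
Subtracting the K equation from the L and M equations removes the quadratic terms:
2.6 x + 99.0 y = -5038.31
314.0 x + 119.2 y = 14016.00
Solving the 2×2 system: x ≈ 64.6, y ≈ -52.6 km.
Check against K (with the unrounded x, y): √((x + 84.5)²+(y − 3.5)²) = 159.30 ≈ 159.31 km. ✓

x ≈ 64.6 km, y ≈ -52.6 km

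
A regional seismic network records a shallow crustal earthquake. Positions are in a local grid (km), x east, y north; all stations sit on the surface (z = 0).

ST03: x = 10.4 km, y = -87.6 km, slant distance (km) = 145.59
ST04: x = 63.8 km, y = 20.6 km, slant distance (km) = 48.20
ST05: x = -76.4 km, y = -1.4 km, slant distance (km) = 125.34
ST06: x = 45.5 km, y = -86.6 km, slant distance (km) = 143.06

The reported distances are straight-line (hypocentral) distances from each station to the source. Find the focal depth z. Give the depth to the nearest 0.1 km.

depth ≈ 16.2 km

Each station gives a sphere (x−x_i)² + (y−y_i)² + z² = d_i² (stations at z=0).
Subtracting the ST03 sphere from ST04 and ST05: z² cancels, leaving linear equations in x and y:
106.8 x + 216.4 y = 15586.09
-173.6 x + 172.4 y = 3543.33
Solving: x ≈ 34.303, y ≈ 55.095 km (keep extra digits for the depth step; rounded: 34.3, 55.1).
Then from the ST03 sphere: z² = 145.59² − (x − 10.4)² − (y + 87.6)² with x = 34.303, y = 55.095, so z ≈ 16.224 ≈ 16.2 km.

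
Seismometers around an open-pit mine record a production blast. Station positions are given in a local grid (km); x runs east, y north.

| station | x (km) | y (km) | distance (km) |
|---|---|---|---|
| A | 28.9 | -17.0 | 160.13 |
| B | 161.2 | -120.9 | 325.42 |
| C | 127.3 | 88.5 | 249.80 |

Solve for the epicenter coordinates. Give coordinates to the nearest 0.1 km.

Circle about each station: (x − 28.9)² + (y + 17.0)² = 160.13²; (x − 161.2)² + (y + 120.9)² = 325.42²; (x − 127.3)² + (y − 88.5)² = 249.80².
Subtracting the A equation from the B and C equations removes the quadratic terms:
264.6 x − 207.8 y = -40778.52
196.8 x + 211.0 y = -13845.09
Solving the 2×2 system: x ≈ -118.7, y ≈ 45.1 km.

(-118.7, 45.1)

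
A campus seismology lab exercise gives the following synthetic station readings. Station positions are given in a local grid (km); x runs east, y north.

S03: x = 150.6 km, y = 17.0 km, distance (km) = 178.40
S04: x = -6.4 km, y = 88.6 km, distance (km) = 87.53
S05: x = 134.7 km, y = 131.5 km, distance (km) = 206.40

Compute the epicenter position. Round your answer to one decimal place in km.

x ≈ -27.3 km, y ≈ 3.6 km

Circle about each station: (x − 150.6)² + (y − 17.0)² = 178.40²; (x + 6.4)² + (y − 88.6)² = 87.53²; (x − 134.7)² + (y − 131.5)² = 206.40².
Subtracting the S03 equation from the S04 and S05 equations removes the quadratic terms:
-314.0 x + 143.2 y = 9086.62
-31.8 x + 229.0 y = 1692.58
Solving the 2×2 system: x ≈ -27.3, y ≈ 3.6 km.
Check against S03 (with the unrounded x, y): √((x − 150.6)²+(y − 17.0)²) = 178.40 ≈ 178.40 km. ✓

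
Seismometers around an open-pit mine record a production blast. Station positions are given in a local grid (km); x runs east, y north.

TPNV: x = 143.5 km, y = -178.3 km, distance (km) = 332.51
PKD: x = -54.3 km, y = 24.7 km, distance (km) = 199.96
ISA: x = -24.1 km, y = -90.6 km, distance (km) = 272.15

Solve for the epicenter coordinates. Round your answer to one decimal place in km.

x ≈ 100.4 km, y ≈ 151.4 km

Circle about each station: (x − 143.5)² + (y + 178.3)² = 332.51²; (x + 54.3)² + (y − 24.7)² = 199.96²; (x + 24.1)² + (y + 90.6)² = 272.15².
Subtracting pairs of circle equations eliminates x²+y² and gives linear equations (the radical axes):
-395.6 x + 406.0 y = 21754.34
-335.2 x + 175.4 y = -7096.69
Solving the 2×2 system: x ≈ 100.4, y ≈ 151.4 km.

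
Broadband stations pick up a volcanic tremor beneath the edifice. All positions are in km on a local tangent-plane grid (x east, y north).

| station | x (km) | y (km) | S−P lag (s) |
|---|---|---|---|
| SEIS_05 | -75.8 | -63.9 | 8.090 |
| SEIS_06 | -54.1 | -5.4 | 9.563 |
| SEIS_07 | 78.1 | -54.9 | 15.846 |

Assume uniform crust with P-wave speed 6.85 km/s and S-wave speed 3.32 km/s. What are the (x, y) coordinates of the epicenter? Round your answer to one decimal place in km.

Distance from S−P lag: d = Δt · v_P v_S / (v_P − v_S) = Δt · (6.85·3.32)/(6.85−3.32) ≈ 6.4425·Δt.
So d_SEIS_05 = 52.12, d_SEIS_06 = 61.61, d_SEIS_07 = 102.09 km.
Circle about each station: (x + 75.8)² + (y + 63.9)² = 52.12²; (x + 54.1)² + (y + 5.4)² = 61.61²; (x − 78.1)² + (y + 54.9)² = 102.09².
Subtracting pairs of circle equations eliminates x²+y² and gives linear equations (the radical axes):
43.4 x + 117.0 y = -7952.18
307.8 x + 18.0 y = -8421.10
Solving the 2×2 system: x ≈ -23.9, y ≈ -59.1 km.

-23.9 km east, -59.1 km north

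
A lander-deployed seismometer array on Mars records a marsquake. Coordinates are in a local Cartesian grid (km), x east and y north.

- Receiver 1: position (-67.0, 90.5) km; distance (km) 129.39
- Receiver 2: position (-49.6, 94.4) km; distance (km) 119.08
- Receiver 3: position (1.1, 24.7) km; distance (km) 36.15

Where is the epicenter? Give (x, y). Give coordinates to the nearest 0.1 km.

Circle about each station: (x + 67.0)² + (y − 90.5)² = 129.39²; (x + 49.6)² + (y − 94.4)² = 119.08²; (x − 1.1)² + (y − 24.7)² = 36.15².
Subtracting the Receiver 1 equation from the Receiver 2 and Receiver 3 equations removes the quadratic terms:
34.8 x + 7.8 y = 1254.00
136.2 x − 131.6 y = 3367.00
Solving the 2×2 system: x ≈ 33.9, y ≈ 9.5 km.

(33.9, 9.5)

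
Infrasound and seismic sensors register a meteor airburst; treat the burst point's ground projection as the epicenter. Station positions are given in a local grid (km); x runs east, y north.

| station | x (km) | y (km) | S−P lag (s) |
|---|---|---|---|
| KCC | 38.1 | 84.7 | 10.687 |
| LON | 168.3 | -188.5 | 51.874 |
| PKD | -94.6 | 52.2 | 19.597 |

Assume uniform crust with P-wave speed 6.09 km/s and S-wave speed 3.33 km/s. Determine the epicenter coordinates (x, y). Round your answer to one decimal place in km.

5.2 km east, 156.0 km north

Distance from S−P lag: d = Δt · v_P v_S / (v_P − v_S) = Δt · (6.09·3.33)/(6.09−3.33) ≈ 7.3477·Δt.
So d_KCC = 78.53, d_LON = 381.16, d_PKD = 143.99 km.
Circle about each station: (x − 38.1)² + (y − 84.7)² = 78.53²; (x − 168.3)² + (y + 188.5)² = 381.16²; (x + 94.6)² + (y − 52.2)² = 143.99².
Subtracting pairs of circle equations eliminates x²+y² and gives linear equations (the radical axes):
260.4 x − 546.4 y = -83884.54
-265.4 x − 65.0 y = -11517.86
Solving the 2×2 system: x ≈ 5.2, y ≈ 156.0 km.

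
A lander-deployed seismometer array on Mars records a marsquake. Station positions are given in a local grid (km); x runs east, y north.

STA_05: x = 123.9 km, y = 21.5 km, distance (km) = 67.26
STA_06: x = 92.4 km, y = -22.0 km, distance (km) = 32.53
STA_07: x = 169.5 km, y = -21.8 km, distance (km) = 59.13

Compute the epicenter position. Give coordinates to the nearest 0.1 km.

(115.2, -45.2)

Circle about each station: (x − 123.9)² + (y − 21.5)² = 67.26²; (x − 92.4)² + (y + 22.0)² = 32.53²; (x − 169.5)² + (y + 21.8)² = 59.13².
Subtracting the STA_05 equation from the STA_06 and STA_07 equations removes the quadratic terms:
-63.0 x − 87.0 y = -3325.99
91.2 x − 86.6 y = 14419.58
Solving the 2×2 system: x ≈ 115.2, y ≈ -45.2 km.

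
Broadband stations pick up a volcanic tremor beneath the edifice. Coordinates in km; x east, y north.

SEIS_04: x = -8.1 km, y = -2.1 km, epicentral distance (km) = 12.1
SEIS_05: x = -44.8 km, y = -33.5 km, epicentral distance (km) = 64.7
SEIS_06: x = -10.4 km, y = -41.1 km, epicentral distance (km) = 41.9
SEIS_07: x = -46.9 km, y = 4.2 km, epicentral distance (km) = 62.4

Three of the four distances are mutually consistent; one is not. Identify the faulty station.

Solve using three stations at a time. Using SEIS_05, SEIS_06, SEIS_07 (subtract circle equations pairwise → linear system) gives (x, y) ≈ (14.3, -7.4).
Distances from that point to each station vs reported:
  SEIS_04: calculated 23.1 vs reported 12.1 → residual 11.0 km
  SEIS_05: calculated 64.6 vs reported 64.7 → residual 0.1 km
  SEIS_06: calculated 41.8 vs reported 41.9 → residual 0.1 km
  SEIS_07: calculated 62.3 vs reported 62.4 → residual 0.1 km
SEIS_05, SEIS_06, SEIS_07 are mutually consistent (residuals ≈ 0); SEIS_04 is off by 11.0 km.

SEIS_04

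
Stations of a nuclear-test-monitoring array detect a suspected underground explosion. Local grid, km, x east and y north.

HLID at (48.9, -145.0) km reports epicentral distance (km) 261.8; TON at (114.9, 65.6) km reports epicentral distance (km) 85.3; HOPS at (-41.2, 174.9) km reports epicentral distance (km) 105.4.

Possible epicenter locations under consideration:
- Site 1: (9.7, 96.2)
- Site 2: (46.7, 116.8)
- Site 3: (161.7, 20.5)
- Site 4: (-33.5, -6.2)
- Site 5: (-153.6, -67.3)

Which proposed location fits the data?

For each candidate, compare |candidate − station| to the reported distance:
Site 1: residuals HLID 17.4, TON 24.3, HOPS 11.7 → max 24.3 km
Site 2: residuals HLID 0.0, TON 0.0, HOPS 0.0 → max 0.0 km
Site 3: residuals HLID 61.5, TON 20.3, HOPS 149.6 → max 149.6 km
Site 4: residuals HLID 100.4, TON 79.6, HOPS 75.9 → max 100.4 km
Site 5: residuals HLID 44.9, TON 214.3, HOPS 161.6 → max 214.3 km
Only Site 2 has all residuals ≈ 0.

Site 2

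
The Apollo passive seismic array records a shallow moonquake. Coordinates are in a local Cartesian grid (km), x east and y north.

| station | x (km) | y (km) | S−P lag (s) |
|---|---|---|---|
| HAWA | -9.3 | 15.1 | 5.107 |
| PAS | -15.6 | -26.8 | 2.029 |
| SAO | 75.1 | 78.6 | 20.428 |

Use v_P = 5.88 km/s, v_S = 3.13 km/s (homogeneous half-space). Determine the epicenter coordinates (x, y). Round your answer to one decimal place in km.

x ≈ -23.7 km, y ≈ -15.9 km

Distance from S−P lag: d = Δt · v_P v_S / (v_P − v_S) = Δt · (5.88·3.13)/(5.88−3.13) ≈ 6.6925·Δt.
So d_HAWA = 34.18, d_PAS = 13.58, d_SAO = 136.71 km.
Circle about each station: (x + 9.3)² + (y − 15.1)² = 34.18²; (x + 15.6)² + (y + 26.8)² = 13.58²; (x − 75.1)² + (y − 78.6)² = 136.71².
Subtracting the HAWA equation from the PAS and SAO equations removes the quadratic terms:
-12.6 x − 83.8 y = 1630.96
168.8 x + 127.0 y = -6017.88
Solving the 2×2 system: x ≈ -23.7, y ≈ -15.9 km.
Check against HAWA (with the unrounded x, y): √((x + 9.3)²+(y − 15.1)²) = 34.18 ≈ 34.18 km. ✓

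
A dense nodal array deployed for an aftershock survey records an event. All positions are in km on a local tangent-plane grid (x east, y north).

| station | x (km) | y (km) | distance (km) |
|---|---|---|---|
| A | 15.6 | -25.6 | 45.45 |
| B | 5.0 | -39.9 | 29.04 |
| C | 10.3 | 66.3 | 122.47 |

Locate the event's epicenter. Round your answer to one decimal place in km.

Circle about each station: (x − 15.6)² + (y + 25.6)² = 45.45²; (x − 5.0)² + (y + 39.9)² = 29.04²; (x − 10.3)² + (y − 66.3)² = 122.47².
Subtracting the A equation from the B and C equations removes the quadratic terms:
-21.2 x − 28.6 y = 1940.67
-10.6 x + 183.8 y = -9330.14
Solving the 2×2 system: x ≈ -21.4, y ≈ -52.0 km.

(-21.4, -52.0)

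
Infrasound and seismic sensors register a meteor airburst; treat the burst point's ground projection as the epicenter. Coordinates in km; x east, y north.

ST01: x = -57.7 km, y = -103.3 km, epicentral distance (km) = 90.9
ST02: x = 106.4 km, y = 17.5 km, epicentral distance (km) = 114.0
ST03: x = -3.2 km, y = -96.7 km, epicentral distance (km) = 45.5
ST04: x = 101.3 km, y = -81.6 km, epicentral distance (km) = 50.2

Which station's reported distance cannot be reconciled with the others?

Solve using three stations at a time. Using ST01, ST02, ST03 (subtract circle equations pairwise → linear system) gives (x, y) ≈ (21.3, -58.4).
Distances from that point to each station vs reported:
  ST01: calculated 90.9 vs reported 90.9 → residual 0.0 km
  ST02: calculated 114.0 vs reported 114.0 → residual 0.0 km
  ST03: calculated 45.5 vs reported 45.5 → residual 0.0 km
  ST04: calculated 83.3 vs reported 50.2 → residual 33.1 km
ST01, ST02, ST03 are mutually consistent (residuals ≈ 0); ST04 is off by 33.1 km.

ST04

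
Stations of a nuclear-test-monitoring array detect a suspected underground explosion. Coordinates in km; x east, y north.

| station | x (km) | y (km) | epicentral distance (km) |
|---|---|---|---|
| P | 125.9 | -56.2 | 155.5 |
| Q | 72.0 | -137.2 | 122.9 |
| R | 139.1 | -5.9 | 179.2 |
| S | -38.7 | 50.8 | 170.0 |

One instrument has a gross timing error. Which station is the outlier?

Solve using three stations at a time. Using P, Q, R (subtract circle equations pairwise → linear system) gives (x, y) ≈ (-29.2, -67.5).
Distances from that point to each station vs reported:
  P: calculated 155.5 vs reported 155.5 → residual 0.0 km
  Q: calculated 122.9 vs reported 122.9 → residual 0.0 km
  R: calculated 179.2 vs reported 179.2 → residual 0.0 km
  S: calculated 118.7 vs reported 170.0 → residual 51.3 km
P, Q, R are mutually consistent (residuals ≈ 0); S is off by 51.3 km.

S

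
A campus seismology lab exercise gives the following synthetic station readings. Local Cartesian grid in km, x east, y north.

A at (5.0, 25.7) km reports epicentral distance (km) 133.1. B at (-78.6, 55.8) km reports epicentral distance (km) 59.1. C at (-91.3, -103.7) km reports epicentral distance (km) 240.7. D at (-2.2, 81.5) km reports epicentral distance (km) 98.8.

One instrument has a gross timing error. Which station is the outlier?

C

Solve using three stations at a time. Using A, B, D (subtract circle equations pairwise → linear system) gives (x, y) ≈ (-96.1, 112.3).
Distances from that point to each station vs reported:
  A: calculated 133.1 vs reported 133.1 → residual 0.0 km
  B: calculated 59.1 vs reported 59.1 → residual 0.0 km
  C: calculated 216.0 vs reported 240.7 → residual 24.7 km
  D: calculated 98.8 vs reported 98.8 → residual 0.0 km
A, B, D are mutually consistent (residuals ≈ 0); C is off by 24.7 km.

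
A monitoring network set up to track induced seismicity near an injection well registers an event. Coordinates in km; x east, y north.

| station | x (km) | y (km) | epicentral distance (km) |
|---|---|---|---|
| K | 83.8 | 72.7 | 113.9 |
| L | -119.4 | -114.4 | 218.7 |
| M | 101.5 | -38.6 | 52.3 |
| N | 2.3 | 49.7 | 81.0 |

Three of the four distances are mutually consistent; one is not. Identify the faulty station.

Solve using three stations at a time. Using L, M, N (subtract circle equations pairwise → linear system) gives (x, y) ≈ (66.7, 0.5).
Distances from that point to each station vs reported:
  K: calculated 74.2 vs reported 113.9 → residual 39.7 km
  L: calculated 218.7 vs reported 218.7 → residual 0.0 km
  M: calculated 52.4 vs reported 52.3 → residual 0.1 km
  N: calculated 81.0 vs reported 81.0 → residual 0.0 km
L, M, N are mutually consistent (residuals ≈ 0); K is off by 39.7 km.

K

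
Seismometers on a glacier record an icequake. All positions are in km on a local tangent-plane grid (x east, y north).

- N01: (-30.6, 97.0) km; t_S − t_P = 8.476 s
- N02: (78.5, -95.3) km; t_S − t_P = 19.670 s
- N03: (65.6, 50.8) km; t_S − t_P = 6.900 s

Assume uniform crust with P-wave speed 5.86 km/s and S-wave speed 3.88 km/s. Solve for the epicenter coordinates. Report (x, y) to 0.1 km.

Distance from S−P lag: d = Δt · v_P v_S / (v_P − v_S) = Δt · (5.86·3.88)/(5.86−3.88) ≈ 11.4832·Δt.
So d_N01 = 97.33, d_N02 = 225.88, d_N03 = 79.23 km.
Circle about each station: (x + 30.6)² + (y − 97.0)² = 97.33²; (x − 78.5)² + (y + 95.3)² = 225.88²; (x − 65.6)² + (y − 50.8)² = 79.23².
Subtracting pairs of circle equations eliminates x²+y² and gives linear equations (the radical axes):
218.2 x − 384.6 y = -36649.67
192.4 x − 92.4 y = -265.62
Solving the 2×2 system: x ≈ 61.0, y ≈ 129.9 km.

61.0 km east, 129.9 km north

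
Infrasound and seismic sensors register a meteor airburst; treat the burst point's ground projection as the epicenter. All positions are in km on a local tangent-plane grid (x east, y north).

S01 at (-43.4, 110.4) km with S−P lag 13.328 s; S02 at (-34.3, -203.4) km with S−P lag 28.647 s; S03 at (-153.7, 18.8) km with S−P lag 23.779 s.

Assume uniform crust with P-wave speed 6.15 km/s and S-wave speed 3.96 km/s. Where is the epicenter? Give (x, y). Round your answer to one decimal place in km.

Distance from S−P lag: d = Δt · v_P v_S / (v_P − v_S) = Δt · (6.15·3.96)/(6.15−3.96) ≈ 11.1205·Δt.
So d_S01 = 148.21, d_S02 = 318.57, d_S03 = 264.44 km.
Circle about each station: (x + 43.4)² + (y − 110.4)² = 148.21²; (x + 34.3)² + (y + 203.4)² = 318.57²; (x + 153.7)² + (y − 18.8)² = 264.44².
Subtracting the S01 equation from the S02 and S03 equations removes the quadratic terms:
18.2 x − 627.6 y = -51044.31
-220.6 x − 183.2 y = -38056.90
Solving the 2×2 system: x ≈ 102.5, y ≈ 84.3 km.
Check against S01 (with the unrounded x, y): √((x + 43.4)²+(y − 110.4)²) = 148.22 ≈ 148.21 km. ✓

102.5 km east, 84.3 km north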